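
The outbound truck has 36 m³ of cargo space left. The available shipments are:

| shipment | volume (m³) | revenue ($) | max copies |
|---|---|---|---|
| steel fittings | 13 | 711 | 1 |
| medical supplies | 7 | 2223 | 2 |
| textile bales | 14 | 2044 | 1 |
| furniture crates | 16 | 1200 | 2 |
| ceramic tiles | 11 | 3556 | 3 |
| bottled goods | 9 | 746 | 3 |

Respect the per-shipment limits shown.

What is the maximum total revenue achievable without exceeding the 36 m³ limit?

11558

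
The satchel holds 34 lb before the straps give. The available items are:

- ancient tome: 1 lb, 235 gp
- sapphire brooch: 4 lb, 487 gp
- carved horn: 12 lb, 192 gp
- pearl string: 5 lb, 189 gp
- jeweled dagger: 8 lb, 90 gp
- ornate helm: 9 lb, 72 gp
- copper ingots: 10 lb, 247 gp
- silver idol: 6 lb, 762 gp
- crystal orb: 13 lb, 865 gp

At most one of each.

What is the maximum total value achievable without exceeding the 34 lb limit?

2596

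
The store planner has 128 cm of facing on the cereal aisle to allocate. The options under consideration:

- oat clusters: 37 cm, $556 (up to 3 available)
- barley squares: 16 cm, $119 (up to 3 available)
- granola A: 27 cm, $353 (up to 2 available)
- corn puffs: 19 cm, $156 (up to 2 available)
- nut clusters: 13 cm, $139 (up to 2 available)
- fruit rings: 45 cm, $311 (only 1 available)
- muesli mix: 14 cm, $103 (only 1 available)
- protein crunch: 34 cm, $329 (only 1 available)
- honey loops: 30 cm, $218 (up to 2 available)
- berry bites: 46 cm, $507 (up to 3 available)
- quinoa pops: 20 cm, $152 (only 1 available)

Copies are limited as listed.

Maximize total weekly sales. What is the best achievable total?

The ratio heuristic lands on 3×oat clusters + nut clusters (1807) but leaves 4 cm idle.
Dropping oat clusters and nut clusters frees 50 cm; slotting in 2×granola A (54 cm) lifts the total to 1818 at 128 cm.
Every other selection either busts 128 cm or exceeds an availability limit or fails to beat 1818.

1818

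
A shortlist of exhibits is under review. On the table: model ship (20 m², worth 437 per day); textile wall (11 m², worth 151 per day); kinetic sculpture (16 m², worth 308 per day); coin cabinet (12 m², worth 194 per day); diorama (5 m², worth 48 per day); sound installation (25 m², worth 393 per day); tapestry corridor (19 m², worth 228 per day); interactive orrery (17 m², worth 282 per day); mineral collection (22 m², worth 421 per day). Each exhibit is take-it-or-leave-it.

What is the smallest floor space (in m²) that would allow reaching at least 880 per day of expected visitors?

47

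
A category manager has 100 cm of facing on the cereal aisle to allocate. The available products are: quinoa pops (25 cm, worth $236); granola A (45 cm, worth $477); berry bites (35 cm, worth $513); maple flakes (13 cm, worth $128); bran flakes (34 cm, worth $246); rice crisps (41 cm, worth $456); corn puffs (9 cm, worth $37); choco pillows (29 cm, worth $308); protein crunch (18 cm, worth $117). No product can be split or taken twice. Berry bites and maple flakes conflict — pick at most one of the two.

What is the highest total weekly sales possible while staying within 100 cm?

1107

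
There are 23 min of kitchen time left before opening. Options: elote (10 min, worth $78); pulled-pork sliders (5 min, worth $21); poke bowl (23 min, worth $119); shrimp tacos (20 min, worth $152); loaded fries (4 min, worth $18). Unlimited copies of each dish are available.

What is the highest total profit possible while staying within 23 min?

156

Ranking by ratio (profit/min): elote 7.80, shrimp tacos 7.60, poke bowl 5.17.
Best packing: 2×elote — 20 min, 156 total.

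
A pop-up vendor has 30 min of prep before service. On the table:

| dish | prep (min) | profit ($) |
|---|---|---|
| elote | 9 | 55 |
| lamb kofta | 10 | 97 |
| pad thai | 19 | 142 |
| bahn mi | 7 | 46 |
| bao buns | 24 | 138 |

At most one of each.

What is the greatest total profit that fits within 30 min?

239

The ratio ordering already packs tightly: lamb kofta + pad thai, 29 min, 239.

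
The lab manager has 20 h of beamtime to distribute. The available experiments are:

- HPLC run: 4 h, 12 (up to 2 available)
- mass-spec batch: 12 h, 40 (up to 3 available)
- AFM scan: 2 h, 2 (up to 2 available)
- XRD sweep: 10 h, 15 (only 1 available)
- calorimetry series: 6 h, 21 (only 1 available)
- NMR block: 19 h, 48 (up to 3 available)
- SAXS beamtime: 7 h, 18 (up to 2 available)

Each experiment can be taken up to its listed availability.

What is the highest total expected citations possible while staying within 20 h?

By expected citations per h: calorimetry series 3.50, mass-spec batch 3.33, HPLC run 3.00, SAXS beamtime 2.57 lead.
Greedy by ratio would take mass-spec batch + AFM scan + calorimetry series: 20 h used, total 63.
The 8 h tied up in AFM scan and calorimetry series is better spent on 2×HPLC run — total rises to 64 (20 h).
That's the maximum — no swap from here does better than 64.

64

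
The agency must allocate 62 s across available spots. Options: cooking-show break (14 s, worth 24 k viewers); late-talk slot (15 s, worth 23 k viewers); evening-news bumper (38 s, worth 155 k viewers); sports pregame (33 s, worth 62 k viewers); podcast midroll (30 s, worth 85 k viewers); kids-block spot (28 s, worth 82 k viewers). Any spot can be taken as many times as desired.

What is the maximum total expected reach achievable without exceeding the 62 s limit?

Best packing: cooking-show break + evening-news bumper — 52 s, 179 total.
No other feasible combination exceeds 179.

179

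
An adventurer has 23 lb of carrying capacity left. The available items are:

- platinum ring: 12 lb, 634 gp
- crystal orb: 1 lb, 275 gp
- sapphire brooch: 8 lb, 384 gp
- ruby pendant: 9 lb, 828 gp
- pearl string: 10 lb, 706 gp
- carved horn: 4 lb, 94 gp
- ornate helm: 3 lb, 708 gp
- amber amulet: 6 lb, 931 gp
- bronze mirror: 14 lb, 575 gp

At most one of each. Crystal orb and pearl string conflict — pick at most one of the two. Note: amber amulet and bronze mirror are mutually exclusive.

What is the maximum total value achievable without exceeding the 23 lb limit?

Taking crystal orb + ruby pendant + carved horn + ornate helm + amber amulet: 23 lb used, 2836 in value.
Nothing else feasible within 23 lb beats 2836.

2836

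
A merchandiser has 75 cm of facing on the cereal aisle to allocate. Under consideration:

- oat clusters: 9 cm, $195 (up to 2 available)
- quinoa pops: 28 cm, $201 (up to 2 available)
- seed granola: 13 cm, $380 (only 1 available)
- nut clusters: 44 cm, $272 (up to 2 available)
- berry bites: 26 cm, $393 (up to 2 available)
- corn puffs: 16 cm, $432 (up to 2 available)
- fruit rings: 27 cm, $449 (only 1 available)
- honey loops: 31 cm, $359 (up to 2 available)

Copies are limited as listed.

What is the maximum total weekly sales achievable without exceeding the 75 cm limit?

1693

Taking the top-ratio products first gives 2×oat clusters + seed granola + 2×corn puffs for 1634 (63 cm).
Dropping 2×oat clusters frees 18 cm; slotting in fruit rings (27 cm) lifts the total to 1693 at 72 cm.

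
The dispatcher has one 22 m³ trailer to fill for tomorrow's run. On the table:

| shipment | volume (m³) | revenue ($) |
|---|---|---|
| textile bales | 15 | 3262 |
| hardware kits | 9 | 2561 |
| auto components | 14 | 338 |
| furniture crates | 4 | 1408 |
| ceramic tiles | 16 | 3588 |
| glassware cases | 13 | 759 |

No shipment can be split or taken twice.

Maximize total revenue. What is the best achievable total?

4996

Filling by ratio: hardware kits + furniture crates for 3969, with 9 m³ left unused.
Replace hardware kits with ceramic tiles: the trade gains 1027 net, giving 4996 at 20 m³.
The spare 2 m³ is too small for any remaining shipment, and no exchange beats 4996.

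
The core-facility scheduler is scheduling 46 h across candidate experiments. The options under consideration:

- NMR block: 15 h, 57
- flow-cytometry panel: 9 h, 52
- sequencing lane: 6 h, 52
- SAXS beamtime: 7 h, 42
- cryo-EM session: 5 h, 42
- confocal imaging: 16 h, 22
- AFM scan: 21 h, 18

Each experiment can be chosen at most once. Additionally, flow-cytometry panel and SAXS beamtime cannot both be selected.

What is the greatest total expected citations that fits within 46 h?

Ranking by ratio (expected citations/h): sequencing lane 8.67, cryo-EM session 8.40, SAXS beamtime 6.00.
Best packing: NMR block + flow-cytometry panel + sequencing lane + cryo-EM session — 35 h, 203 total.
Next best is NMR block + sequencing lane + SAXS beamtime + cryo-EM session at 193 (33 h) — short by 10.

203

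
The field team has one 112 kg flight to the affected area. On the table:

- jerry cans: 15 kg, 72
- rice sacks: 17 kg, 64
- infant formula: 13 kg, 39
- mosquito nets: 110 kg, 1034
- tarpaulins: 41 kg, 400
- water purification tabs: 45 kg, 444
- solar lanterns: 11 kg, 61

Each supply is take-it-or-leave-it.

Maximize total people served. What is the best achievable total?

1034

Taking the top-ratio supplies first gives jerry cans + tarpaulins + water purification tabs + solar lanterns for 977 (112 kg).
But mosquito nets fits in 110 kg and reaches 1034.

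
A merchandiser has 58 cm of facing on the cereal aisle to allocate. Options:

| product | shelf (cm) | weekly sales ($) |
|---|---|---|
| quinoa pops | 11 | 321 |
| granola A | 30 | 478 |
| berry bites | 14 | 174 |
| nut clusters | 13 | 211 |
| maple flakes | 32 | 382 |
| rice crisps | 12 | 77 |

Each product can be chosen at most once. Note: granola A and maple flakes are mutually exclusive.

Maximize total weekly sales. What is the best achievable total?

1010

Best packing: quinoa pops + granola A + nut clusters — 54 cm, 1010 total.
An exhaustive check of the 64 subsets confirms 1010.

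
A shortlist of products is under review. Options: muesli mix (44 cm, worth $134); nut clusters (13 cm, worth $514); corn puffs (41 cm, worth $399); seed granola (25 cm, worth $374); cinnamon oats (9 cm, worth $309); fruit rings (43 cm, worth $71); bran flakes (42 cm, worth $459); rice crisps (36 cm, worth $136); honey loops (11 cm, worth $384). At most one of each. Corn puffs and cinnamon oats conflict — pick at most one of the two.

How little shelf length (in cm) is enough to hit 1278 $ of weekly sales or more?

58

Need the lightest bundle worth ≥ 1278.
Taking nut clusters + seed granola + cinnamon oats + honey loops gives 1581 (≥ 1278) for 58 cm.
Any bundle with less than 58 cm falls short of 1278.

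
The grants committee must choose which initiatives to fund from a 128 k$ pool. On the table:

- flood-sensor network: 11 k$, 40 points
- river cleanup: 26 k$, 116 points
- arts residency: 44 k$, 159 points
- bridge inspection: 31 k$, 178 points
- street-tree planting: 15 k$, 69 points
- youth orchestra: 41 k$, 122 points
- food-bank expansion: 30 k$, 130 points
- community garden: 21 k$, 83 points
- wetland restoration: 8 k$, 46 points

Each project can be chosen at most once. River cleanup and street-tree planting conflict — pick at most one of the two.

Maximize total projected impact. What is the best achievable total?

593

Density check — wetland restoration 5.75, bridge inspection 5.74, street-tree planting 4.60 are the best per k$.
Taking flood-sensor network + river cleanup + bridge inspection + food-bank expansion + community garden + wetland restoration: 127 k$ used, 593 in projected impact.
The spare 1 k$ is too small for any remaining project, and no feasible exchange beats 593.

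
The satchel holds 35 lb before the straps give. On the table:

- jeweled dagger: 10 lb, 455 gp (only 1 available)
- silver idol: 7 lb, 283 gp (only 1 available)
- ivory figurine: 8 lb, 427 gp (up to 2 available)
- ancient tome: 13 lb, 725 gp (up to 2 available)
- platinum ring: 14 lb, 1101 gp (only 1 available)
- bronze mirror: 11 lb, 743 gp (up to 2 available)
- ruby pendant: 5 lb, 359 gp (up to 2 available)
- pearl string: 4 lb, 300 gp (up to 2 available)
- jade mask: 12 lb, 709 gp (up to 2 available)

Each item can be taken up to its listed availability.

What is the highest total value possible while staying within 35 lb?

A density-first pass picks platinum ring + 2×ruby pendant + 2×pearl string — 2419 at 32 lb.
The 8 lb tied up in 2×pearl string is better spent on bronze mirror — total rises to 2562 (35 lb).

2562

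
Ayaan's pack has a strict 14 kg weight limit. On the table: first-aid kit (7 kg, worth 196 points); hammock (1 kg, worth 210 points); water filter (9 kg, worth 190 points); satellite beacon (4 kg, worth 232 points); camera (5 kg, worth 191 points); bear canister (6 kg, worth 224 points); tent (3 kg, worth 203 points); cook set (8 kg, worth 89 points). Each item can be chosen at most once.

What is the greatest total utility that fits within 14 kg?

869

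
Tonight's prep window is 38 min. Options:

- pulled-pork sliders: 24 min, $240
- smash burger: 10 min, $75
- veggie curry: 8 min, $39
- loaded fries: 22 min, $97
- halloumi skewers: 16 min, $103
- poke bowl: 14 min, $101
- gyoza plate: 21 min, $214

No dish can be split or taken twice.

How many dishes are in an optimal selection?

2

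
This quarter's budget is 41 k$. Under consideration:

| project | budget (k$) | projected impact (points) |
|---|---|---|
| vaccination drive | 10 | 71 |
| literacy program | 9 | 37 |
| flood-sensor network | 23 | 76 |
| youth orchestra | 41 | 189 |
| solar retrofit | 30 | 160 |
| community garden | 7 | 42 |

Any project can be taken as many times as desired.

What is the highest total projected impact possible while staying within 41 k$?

The ratio ordering already packs tightly: 4×vaccination drive, 40 k$, 284.
The spare 1 k$ is too small for any remaining project, and no exchange beats 284.

284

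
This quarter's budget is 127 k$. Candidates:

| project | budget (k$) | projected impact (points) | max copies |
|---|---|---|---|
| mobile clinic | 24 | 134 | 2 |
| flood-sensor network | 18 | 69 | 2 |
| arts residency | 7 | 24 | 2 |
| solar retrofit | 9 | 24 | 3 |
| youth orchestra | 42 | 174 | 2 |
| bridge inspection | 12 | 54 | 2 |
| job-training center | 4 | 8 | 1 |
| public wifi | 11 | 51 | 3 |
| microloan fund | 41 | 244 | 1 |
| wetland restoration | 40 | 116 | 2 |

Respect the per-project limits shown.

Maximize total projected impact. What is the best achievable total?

Ranking by ratio (projected impact/k$): microloan fund 5.95, mobile clinic 5.58, public wifi 4.64.
Taking the top-ratio projects first gives 2×mobile clinic + job-training center + 3×public wifi + microloan fund for 673 (126 k$).
Replace public wifi with bridge inspection: the trade gains 3 net, giving 676 at 127 k$.

676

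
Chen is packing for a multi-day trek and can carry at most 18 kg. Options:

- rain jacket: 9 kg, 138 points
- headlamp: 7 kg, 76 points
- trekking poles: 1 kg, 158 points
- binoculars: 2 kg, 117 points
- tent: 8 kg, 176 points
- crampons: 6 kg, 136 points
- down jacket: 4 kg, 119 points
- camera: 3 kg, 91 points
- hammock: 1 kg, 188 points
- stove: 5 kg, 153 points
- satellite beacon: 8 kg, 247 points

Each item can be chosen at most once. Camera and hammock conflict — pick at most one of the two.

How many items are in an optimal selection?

The maximum utility within 18 kg is 863.
One optimal bundle: trekking poles + binoculars + hammock + stove + satellite beacon (17 kg).
Any selection reaching 863 contains exactly 5 items.

5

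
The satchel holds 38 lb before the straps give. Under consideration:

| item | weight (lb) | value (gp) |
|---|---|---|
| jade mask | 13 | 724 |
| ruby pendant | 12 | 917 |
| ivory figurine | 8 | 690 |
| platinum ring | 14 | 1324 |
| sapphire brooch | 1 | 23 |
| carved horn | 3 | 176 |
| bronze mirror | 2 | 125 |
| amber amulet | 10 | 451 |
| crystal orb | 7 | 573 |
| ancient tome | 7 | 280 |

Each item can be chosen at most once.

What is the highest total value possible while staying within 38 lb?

By value per lb: platinum ring 94.57, ivory figurine 86.25, crystal orb 81.86, ruby pendant 76.42 lead.
A density-first pass picks ivory figurine + platinum ring + sapphire brooch + carved horn + bronze mirror + crystal orb — 2911 at 35 lb.
Replace bronze mirror and crystal orb with ruby pendant: the trade gains 219 net, giving 3130 at 38 lb.
Runner-up ruby pendant + platinum ring + carved horn + bronze mirror + crystal orb tops out at 3115.

3130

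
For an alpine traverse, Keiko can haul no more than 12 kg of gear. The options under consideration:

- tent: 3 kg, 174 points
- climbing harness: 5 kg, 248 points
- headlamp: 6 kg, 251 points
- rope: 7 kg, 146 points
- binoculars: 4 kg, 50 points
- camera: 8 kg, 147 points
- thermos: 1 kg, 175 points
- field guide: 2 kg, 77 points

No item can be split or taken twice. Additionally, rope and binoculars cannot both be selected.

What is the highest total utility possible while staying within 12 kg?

677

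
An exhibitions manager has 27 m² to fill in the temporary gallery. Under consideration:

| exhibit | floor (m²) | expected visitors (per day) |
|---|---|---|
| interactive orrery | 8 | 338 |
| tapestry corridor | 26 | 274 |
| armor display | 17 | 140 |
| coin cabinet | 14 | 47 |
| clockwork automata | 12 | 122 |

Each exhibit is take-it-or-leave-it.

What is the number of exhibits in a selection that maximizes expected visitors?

2

Optimal total is 478.
interactive orrery + armor display hits 478 at 25 m².
Any selection reaching 478 contains exactly 2 exhibits.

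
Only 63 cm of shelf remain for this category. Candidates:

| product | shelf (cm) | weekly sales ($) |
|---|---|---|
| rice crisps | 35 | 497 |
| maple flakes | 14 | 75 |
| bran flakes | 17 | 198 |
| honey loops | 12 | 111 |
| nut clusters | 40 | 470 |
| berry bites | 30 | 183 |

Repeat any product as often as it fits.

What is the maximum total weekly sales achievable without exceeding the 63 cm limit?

Taking the top-ratio products first gives rice crisps + bran flakes for 695 (52 cm).
The 17 cm tied up in bran flakes is better spent on 2×honey loops — total rises to 719 (59 cm).
That's the maximum — no swap from here does better than 719.

719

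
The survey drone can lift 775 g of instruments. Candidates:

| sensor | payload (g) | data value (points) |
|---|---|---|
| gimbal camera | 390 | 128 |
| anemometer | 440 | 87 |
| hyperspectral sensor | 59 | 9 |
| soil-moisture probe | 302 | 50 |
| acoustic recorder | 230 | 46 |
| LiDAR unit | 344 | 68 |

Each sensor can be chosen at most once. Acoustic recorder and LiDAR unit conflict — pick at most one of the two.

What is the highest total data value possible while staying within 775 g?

By data value per g: gimbal camera 0.33, acoustic recorder 0.20, anemometer 0.20 lead.
Filling by ratio: gimbal camera + hyperspectral sensor + acoustic recorder for 183, with 96 g left unused.
Dropping hyperspectral sensor and acoustic recorder frees 289 g; slotting in LiDAR unit (344 g) lifts the total to 196 at 734 g.
The spare 41 g is too small for any remaining sensor, and no feasible exchange beats 196.

196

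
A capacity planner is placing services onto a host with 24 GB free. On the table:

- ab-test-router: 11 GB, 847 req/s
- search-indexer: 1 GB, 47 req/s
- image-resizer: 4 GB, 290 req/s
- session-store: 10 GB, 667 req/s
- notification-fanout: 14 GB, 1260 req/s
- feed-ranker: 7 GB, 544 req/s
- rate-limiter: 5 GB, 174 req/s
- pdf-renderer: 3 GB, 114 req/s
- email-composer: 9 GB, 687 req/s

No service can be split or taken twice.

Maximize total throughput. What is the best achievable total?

The ratio heuristic lands on search-indexer + notification-fanout + feed-ranker (1851) but leaves 2 GB idle.
Dropping feed-ranker frees 7 GB; slotting in email-composer (9 GB) lifts the total to 1994 at 24 GB.
No other feasible combination exceeds 1994.

1994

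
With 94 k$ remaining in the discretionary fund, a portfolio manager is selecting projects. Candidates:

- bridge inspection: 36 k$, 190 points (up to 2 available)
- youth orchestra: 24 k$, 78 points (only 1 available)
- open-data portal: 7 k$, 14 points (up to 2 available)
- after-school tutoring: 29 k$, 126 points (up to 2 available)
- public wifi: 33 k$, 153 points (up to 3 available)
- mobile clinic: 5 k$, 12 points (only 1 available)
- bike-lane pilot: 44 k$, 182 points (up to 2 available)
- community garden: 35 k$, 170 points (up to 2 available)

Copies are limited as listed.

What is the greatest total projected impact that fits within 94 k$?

Ranking by ratio (projected impact/k$): bridge inspection 5.28, community garden 4.86, public wifi 4.64, after-school tutoring 4.34.
A density-first pass picks 2×bridge inspection + 2×open-data portal + mobile clinic — 420 at 91 k$.
Replace bridge inspection and 2×open-data portal and mobile clinic with 2×after-school tutoring: the trade gains 22 net, giving 442 at 94 k$.

442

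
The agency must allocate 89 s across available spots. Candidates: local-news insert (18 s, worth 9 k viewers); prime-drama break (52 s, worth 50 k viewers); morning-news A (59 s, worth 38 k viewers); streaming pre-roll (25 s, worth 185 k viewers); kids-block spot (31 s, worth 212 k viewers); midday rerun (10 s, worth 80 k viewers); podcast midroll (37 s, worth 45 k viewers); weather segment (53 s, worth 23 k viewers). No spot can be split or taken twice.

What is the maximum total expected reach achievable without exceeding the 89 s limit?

486

Local-news insert + streaming pre-roll + kids-block spot + midday rerun uses 84 of the 89 s and totals 486.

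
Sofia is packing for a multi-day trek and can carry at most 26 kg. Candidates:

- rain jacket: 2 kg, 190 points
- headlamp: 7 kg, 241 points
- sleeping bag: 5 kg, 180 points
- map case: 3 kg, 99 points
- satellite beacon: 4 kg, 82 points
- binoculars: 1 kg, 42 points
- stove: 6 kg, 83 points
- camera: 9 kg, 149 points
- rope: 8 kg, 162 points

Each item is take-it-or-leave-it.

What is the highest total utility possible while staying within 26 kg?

By utility per kg: rain jacket 95.00, binoculars 42.00, sleeping bag 36.00, headlamp 34.43 lead.
Filling by ratio: rain jacket + headlamp + sleeping bag + map case + satellite beacon + binoculars for 834, with 4 kg left unused.
Dropping satellite beacon frees 4 kg; slotting in rope (8 kg) lifts the total to 914 at 26 kg.
Every other selection either busts 26 kg or fails to beat 914.

914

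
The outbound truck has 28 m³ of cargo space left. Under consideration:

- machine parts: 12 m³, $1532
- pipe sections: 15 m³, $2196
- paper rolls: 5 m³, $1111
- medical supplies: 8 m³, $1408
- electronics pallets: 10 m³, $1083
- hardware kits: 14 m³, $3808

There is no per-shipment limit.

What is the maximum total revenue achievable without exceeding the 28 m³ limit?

By revenue per m³: hardware kits 272.00, paper rolls 222.20, medical supplies 176.00, pipe sections 146.40 lead.
Taking 2×hardware kits: 28 m³ used, 7616 in revenue.
Every other selection either busts 28 m³ or fails to beat 7616.

7616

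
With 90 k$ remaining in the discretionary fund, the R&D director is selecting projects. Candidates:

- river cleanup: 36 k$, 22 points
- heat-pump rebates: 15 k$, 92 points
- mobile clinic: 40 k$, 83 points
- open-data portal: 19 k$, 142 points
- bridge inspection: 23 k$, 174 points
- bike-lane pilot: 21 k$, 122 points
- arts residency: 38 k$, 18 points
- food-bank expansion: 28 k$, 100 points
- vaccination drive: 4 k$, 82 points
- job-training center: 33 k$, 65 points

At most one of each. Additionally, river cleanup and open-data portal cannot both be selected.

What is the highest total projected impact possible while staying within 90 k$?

612

Heat-pump rebates + open-data portal + bridge inspection + bike-lane pilot + vaccination drive uses 82 of the 90 k$ and totals 612.
The spare 8 k$ is too small for any remaining project, and no feasible exchange beats 612.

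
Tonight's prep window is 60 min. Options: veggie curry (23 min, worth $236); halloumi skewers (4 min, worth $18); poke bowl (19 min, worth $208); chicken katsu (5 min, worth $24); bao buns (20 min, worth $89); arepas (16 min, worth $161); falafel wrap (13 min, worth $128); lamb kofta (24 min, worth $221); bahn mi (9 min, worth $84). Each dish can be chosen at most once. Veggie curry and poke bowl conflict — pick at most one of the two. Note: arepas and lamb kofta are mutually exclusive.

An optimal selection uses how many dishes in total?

3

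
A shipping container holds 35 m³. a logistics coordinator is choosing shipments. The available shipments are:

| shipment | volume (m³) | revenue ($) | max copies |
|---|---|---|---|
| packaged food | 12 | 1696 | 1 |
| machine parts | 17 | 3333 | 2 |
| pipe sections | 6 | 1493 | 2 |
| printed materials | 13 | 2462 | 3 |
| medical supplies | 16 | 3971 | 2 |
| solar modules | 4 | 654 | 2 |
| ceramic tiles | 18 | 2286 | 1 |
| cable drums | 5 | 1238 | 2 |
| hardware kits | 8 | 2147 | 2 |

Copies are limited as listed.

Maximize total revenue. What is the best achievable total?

8849

The ratio heuristic lands on 2×pipe sections + cable drums + 2×hardware kits (8518) but leaves 2 m³ idle.
Replace pipe sections and hardware kits with medical supplies: the trade gains 331 net, giving 8849 at 35 m³.
Every other selection either busts 35 m³ or exceeds an availability limit or fails to beat 8849.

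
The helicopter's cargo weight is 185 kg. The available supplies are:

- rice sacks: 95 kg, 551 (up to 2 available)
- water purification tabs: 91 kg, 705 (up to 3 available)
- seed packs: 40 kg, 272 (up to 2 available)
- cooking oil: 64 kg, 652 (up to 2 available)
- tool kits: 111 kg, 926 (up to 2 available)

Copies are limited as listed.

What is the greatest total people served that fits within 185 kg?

Taking the top-ratio supplies first gives seed packs + 2×cooking oil for 1576 (168 kg).
The 104 kg tied up in seed packs and cooking oil is better spent on tool kits — total rises to 1578 (175 kg).
No other feasible combination exceeds 1578.

1578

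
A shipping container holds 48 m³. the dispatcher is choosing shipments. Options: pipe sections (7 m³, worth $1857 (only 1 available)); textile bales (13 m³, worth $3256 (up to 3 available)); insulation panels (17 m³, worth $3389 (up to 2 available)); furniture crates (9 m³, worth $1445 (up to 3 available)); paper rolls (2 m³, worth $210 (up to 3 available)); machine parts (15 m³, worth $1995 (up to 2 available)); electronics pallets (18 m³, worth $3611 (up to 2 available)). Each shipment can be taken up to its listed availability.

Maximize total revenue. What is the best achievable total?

By revenue per m³: pipe sections 265.29, textile bales 250.46, electronics pallets 200.61, insulation panels 199.35 lead.
The ratio ordering already packs tightly: pipe sections + 3×textile bales + paper rolls, 48 m³, 11835.

11835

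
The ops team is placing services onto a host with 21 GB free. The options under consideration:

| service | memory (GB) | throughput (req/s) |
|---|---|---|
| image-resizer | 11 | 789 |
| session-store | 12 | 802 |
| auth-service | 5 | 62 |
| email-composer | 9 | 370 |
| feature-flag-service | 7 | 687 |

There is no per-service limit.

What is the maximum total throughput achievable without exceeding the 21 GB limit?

2061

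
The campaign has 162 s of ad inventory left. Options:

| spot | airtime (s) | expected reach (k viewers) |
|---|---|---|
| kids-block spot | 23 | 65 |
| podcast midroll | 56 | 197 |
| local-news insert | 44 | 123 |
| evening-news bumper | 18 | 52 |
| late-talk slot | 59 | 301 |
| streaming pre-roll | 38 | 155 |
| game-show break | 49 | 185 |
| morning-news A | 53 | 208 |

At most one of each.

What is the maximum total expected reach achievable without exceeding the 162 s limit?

Taking the top-ratio spots first gives late-talk slot + streaming pre-roll + morning-news A for 664 (150 s).
The 38 s tied up in streaming pre-roll is better spent on game-show break — total rises to 694 (161 s).

694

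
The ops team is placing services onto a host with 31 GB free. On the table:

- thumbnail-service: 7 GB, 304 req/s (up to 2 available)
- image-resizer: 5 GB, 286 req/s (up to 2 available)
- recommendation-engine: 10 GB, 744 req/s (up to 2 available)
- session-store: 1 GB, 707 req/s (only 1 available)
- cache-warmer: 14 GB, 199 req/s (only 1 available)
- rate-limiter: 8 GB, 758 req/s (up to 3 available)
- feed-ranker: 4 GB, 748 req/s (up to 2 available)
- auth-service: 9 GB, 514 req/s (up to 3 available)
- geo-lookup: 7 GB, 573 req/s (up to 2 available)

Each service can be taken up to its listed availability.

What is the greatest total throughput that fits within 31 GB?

4107

Greedy by ratio would take image-resizer + session-store + 2×rate-limiter + 2×feed-ranker: 30 GB used, total 4005.
Replace image-resizer and rate-limiter with 2×geo-lookup: the trade gains 102 net, giving 4107 at 31 GB.
No other feasible combination exceeds 4107.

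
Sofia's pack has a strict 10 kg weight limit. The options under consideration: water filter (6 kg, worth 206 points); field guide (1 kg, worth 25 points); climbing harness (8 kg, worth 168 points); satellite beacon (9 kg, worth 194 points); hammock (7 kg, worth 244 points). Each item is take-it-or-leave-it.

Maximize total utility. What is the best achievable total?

Field guide + hammock uses 8 of the 10 kg and totals 269.

269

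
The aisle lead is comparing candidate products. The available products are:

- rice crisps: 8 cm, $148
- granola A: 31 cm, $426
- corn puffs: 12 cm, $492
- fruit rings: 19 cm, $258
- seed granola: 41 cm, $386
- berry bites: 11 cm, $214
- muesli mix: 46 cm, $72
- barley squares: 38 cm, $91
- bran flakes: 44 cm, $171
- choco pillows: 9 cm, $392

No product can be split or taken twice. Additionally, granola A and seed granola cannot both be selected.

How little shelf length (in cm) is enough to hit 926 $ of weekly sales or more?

29

Look for the lowest-shelf combination reaching 926.
rice crisps + corn puffs + choco pillows reaches 1032 using 29 cm.
Below 29 cm the best achievable stays under 926.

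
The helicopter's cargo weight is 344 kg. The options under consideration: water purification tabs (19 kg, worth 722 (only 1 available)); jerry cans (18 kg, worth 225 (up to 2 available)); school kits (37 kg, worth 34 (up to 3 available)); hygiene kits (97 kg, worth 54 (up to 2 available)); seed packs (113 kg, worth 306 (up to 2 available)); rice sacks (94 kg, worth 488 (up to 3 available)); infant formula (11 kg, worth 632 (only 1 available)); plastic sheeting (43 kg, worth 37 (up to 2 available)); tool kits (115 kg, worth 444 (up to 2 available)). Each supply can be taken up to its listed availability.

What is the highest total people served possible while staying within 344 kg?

3043

Density check — infant formula 57.45, water purification tabs 38.00, jerry cans 12.50 are the best per kg.
Taking the top-ratio supplies first gives water purification tabs + 2×jerry cans + 2×school kits + 2×rice sacks + infant formula for 2848 (328 kg).
The 92 kg tied up in jerry cans and 2×school kits is better spent on rice sacks — total rises to 3043 (330 kg).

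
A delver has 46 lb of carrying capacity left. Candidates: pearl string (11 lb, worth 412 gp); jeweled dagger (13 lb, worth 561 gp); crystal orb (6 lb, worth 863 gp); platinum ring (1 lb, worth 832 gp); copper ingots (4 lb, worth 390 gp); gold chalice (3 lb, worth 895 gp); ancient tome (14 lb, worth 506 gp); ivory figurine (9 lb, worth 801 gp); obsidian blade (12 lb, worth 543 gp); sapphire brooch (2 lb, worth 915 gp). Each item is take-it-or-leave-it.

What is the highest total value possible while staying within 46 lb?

5410

Filling by ratio: crystal orb + platinum ring + copper ingots + gold chalice + ivory figurine + obsidian blade + sapphire brooch for 5239, with 9 lb left unused.
The 4 lb tied up in copper ingots is better spent on jeweled dagger — total rises to 5410 (46 lb).
Runner-up pearl string + jeweled dagger + crystal orb + platinum ring + gold chalice + ivory figurine + sapphire brooch tops out at 5279.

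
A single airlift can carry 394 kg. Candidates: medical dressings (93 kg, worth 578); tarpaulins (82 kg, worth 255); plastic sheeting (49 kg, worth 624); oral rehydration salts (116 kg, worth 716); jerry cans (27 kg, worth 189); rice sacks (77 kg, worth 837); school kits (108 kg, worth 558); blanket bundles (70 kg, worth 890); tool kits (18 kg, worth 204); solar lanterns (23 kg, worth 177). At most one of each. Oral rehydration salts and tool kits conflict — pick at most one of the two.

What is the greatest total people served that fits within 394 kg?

Density check — plastic sheeting 12.73, blanket bundles 12.71, tool kits 11.33, rice sacks 10.87 are the best per kg.
Medical dressings + plastic sheeting + jerry cans + rice sacks + blanket bundles + tool kits + solar lanterns uses 357 of the 394 kg and totals 3499.
Every other selection either busts 394 kg or breaks a pairing rule or fails to beat 3499.

3499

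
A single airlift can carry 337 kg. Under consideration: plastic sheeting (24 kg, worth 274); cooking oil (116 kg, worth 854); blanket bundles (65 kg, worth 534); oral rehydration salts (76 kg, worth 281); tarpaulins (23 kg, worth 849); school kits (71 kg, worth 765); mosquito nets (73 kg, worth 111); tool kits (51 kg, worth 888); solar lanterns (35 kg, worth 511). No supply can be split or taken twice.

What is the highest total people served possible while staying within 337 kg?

4141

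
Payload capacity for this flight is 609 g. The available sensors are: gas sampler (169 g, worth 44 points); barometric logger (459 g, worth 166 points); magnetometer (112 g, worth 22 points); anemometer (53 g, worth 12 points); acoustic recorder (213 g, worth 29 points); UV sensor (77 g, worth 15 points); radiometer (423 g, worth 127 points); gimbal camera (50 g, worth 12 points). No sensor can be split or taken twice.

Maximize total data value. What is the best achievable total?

Ranking by ratio (data value/g): barometric logger 0.36, radiometer 0.30, gas sampler 0.26.
A density-first pass picks barometric logger + anemometer + gimbal camera — 190 at 562 g.
The 50 g tied up in gimbal camera is better spent on UV sensor — total rises to 193 (589 g).
The spare 20 g is too small for any remaining sensor, and no exchange beats 193.

193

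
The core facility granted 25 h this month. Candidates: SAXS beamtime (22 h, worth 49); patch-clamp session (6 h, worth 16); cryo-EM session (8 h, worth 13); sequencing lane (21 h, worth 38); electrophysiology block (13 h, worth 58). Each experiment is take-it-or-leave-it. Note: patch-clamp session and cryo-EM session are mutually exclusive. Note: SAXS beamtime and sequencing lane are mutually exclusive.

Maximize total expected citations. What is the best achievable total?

Density check — electrophysiology block 4.46, patch-clamp session 2.67, SAXS beamtime 2.23, sequencing lane 1.81 are the best per h.
Taking patch-clamp session + electrophysiology block: 19 h used, 74 in expected citations.

74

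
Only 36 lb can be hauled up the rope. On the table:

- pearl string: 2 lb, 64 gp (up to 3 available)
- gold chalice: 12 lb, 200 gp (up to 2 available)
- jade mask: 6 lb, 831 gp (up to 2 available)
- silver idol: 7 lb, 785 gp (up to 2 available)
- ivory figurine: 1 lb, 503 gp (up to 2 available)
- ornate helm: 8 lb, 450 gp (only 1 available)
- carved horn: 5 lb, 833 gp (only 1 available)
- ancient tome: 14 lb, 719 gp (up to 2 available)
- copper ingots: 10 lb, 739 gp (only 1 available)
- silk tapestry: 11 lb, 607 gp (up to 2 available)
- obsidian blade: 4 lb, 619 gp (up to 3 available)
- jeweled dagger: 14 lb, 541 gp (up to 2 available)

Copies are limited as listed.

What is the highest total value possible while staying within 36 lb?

A density-first pass picks 2×pearl string + 2×jade mask + 2×ivory figurine + carved horn + 3×obsidian blade — 5486 at 35 lb.
Dropping pearl string and obsidian blade frees 6 lb; slotting in silver idol (7 lb) lifts the total to 5588 at 36 lb.

5588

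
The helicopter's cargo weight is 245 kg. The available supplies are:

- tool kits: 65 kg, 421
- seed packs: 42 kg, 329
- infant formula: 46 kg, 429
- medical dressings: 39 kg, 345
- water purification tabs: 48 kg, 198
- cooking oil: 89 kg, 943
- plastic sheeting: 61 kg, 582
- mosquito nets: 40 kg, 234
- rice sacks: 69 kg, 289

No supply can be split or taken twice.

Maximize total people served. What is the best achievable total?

2299

Ranking by ratio (people served/kg): cooking oil 10.60, plastic sheeting 9.54, infant formula 9.33.
Infant formula + medical dressings + cooking oil + plastic sheeting uses 235 of the 245 kg and totals 2299.
An exhaustive check of the 512 subsets confirms 2299.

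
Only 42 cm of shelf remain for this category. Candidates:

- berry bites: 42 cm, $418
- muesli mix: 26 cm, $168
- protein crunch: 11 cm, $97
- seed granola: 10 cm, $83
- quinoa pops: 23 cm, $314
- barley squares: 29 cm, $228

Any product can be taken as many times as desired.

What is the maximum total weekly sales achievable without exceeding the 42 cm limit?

Filling by ratio: protein crunch + quinoa pops for 411, with 8 cm left unused.
Dropping protein crunch and quinoa pops frees 34 cm; slotting in berry bites (42 cm) lifts the total to 418 at 42 cm.
That's the maximum — no swap from here does better than 418.

418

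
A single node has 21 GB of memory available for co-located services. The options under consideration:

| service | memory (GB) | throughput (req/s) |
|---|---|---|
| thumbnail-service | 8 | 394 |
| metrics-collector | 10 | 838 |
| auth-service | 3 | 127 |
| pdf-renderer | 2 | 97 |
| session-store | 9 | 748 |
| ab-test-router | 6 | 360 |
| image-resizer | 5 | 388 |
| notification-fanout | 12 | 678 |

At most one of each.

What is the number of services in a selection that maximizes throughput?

The maximum throughput within 21 GB is 1683.
For example metrics-collector + pdf-renderer + session-store achieves it, using 21 GB.
Every optimal selection uses 3 services.

3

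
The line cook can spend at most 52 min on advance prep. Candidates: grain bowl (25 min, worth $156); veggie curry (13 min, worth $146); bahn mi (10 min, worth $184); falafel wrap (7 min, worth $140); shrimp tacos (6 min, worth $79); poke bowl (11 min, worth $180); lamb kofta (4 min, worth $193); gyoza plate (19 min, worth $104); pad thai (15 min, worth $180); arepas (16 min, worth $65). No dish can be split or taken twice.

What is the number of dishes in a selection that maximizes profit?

6

Optimal total is 922.
For example veggie curry + bahn mi + falafel wrap + shrimp tacos + poke bowl + lamb kofta achieves it, using 51 min.
Every optimal selection uses 6 dishes.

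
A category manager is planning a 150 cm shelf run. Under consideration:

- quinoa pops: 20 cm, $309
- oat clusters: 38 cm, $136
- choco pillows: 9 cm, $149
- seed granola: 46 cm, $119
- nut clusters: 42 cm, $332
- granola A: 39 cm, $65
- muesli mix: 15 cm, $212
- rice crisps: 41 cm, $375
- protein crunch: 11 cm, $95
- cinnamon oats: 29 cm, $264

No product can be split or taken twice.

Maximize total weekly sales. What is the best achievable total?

1492

The ratio heuristic lands on quinoa pops + choco pillows + muesli mix + rice crisps + protein crunch + cinnamon oats (1404) but leaves 25 cm idle.
Replace choco pillows and protein crunch with nut clusters: the trade gains 88 net, giving 1492 at 147 cm.
Next best is quinoa pops + choco pillows + nut clusters + muesli mix + rice crisps + protein crunch at 1472 (138 cm) — short by 20.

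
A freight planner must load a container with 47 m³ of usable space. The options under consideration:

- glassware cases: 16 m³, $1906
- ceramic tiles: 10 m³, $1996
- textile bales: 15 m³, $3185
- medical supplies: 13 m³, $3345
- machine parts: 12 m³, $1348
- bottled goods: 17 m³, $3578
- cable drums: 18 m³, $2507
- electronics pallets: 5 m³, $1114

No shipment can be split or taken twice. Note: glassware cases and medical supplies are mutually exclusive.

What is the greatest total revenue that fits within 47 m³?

10108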